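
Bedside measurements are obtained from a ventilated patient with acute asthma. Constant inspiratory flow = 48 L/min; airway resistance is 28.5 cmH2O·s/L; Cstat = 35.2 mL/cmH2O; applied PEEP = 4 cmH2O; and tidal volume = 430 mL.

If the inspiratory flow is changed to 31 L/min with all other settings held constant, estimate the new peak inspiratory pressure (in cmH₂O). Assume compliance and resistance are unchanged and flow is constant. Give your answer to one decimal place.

30.9

Flow: 48 L/min ÷ 60 = 0.8 L/s.
New flow: 31 L/min ÷ 60 = 0.5167 L/s.
PIP = Vt/C + R·V̇ + PEEP (constant-flow equation of motion).
Only the resistive term changes: ΔPIP = R × ΔV̇ = 28.5 × (0.5167 − 0.8) = 28.5 × -0.2833 = -8.074 cmH2O.
Original PIP = 430/35.2 + 28.5×0.8 + 4 = 39.016 cmH2O; new PIP = 39.016 + (-8.074) = 30.942 cmH2O.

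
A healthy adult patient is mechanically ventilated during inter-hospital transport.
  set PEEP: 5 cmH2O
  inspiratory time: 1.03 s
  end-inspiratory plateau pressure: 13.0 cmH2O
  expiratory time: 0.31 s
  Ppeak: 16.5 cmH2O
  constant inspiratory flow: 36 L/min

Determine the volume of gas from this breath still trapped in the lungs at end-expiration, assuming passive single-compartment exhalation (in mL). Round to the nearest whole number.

Flow: 36 L/min ÷ 60 = 0.6 L/s.
Vt = flow × Ti = 0.6 L/s × 1.03 s × 1000 mL/L = 618.0 mL.
R = (PIP − Pplat)/V̇ = (16.5 − 13.0) / 0.6 = 3.5/0.6 = 5.833 cmH2O·s/L.
C = Vt/(Pplat − PEEP) = 618.0 / (13.0 − 5) = 618.0/8.0 = 77.25 mL/cmH2O.
τ = R × C = 5.833 × 0.07725 L/cmH2O = 0.4506 s.
Fraction remaining = e^(−Te/τ) = e^(−0.31/0.4506) = 0.5026.
Trapped volume = 618.0 × 0.5026 = 310.61 mL.

311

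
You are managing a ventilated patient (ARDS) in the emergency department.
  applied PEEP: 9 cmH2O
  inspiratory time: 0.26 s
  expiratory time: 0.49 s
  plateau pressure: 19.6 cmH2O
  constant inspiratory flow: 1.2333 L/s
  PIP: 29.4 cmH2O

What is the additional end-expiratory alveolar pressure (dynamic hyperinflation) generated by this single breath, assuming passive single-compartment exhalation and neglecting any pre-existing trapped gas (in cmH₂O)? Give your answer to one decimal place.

Vt = flow × Ti = 1.2333 L/s × 0.26 s × 1000 mL/L = 320.66 mL.
R = (PIP − Pplat)/V̇ = (29.4 − 19.6) / 1.2333 = 9.8/1.2333 = 7.946 cmH2O·s/L.
C = Vt/(Pplat − PEEP) = 320.66 / (19.6 − 9) = 320.66/10.6 = 30.251 mL/cmH2O.
τ = R × C = 7.946 × 0.03025 L/cmH2O = 0.2404 s.
Fraction remaining = e^(−Te/τ) = e^(−0.49/0.2404) = 0.1303; trapped volume = 320.66 × 0.1303 = 41.782 mL.
Additional alveolar pressure from trapping ≈ V_trapped / C = 41.782 / 30.251 = 1.381 cmH2O.

1.4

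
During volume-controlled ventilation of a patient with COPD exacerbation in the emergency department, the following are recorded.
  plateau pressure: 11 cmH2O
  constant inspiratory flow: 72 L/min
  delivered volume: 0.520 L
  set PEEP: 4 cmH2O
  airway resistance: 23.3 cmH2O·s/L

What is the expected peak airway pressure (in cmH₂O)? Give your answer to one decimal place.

39.0

Flow: 72 L/min ÷ 60 = 1.2 L/s.
PIP = Pplat + Raw × flow = 11 + 23.3 × 1.2 = 11 + 27.96 = 38.96 cmH2O.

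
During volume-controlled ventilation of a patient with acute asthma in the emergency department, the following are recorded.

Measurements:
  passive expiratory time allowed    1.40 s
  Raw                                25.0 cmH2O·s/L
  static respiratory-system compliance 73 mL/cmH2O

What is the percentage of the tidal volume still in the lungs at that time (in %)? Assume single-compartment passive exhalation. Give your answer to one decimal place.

τ = R × C = 25.0 × 73 mL/cmH2O = 25.0 × 0.073 L/cmH2O = 1.825 s.
Passive exhalation: V(t)/V₀ = e^(−t/τ) = e^(−1.40/1.825) = 0.4643.
Fraction remaining = 0.4643 → 46.43%.

46.4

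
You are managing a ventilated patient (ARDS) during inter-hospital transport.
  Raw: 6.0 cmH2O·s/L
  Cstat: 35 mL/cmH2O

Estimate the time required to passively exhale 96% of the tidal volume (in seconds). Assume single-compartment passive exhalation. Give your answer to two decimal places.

0.68

τ = R × C = 6.0 × 35 mL/cmH2O = 6.0 × 0.035 L/cmH2O = 0.21 s.
Exhaled fraction f = 1 − e^(−t/τ) → t = −τ·ln(1 − f) = −0.21·ln(0.04) = 0.676 s.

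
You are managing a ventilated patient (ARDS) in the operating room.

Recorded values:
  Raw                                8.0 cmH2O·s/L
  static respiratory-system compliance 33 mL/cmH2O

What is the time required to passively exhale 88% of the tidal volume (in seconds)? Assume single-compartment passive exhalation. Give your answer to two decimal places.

τ = R × C = 8.0 × 33 mL/cmH2O = 8.0 × 0.033 L/cmH2O = 0.264 s.
Exhaled fraction f = 1 − e^(−t/τ) → t = −τ·ln(1 − f) = −0.264·ln(0.12) = 0.5597 s.

0.56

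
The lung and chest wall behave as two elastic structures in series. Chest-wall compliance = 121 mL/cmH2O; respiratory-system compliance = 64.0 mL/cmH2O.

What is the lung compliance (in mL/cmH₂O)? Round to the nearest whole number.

136

1/CL = 1/Crs − 1/Ccw.
1/CL = 1/64.0 − 1/121 = 0.007361.
CL = 135.85 mL/cmH2O.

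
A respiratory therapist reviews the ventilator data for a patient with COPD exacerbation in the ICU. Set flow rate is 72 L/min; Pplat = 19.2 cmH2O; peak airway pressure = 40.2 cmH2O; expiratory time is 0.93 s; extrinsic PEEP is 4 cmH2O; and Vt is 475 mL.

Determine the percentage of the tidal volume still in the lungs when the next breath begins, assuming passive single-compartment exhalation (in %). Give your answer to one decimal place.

18.3

Flow: 72 L/min ÷ 60 = 1.2 L/s.
R = (PIP − Pplat)/V̇ = (40.2 − 19.2) / 1.2 = 21.0/1.2 = 17.5 cmH2O·s/L.
C = Vt/(Pplat − PEEP) = 475.0 / (19.2 − 4) = 475.0/15.2 = 31.25 mL/cmH2O.
τ = R × C = 17.5 × 0.03125 L/cmH2O = 0.5469 s.
Fraction remaining at end-expiration = e^(−Te/τ) = e^(−0.93/0.5469) = 0.1826 → 18.26%.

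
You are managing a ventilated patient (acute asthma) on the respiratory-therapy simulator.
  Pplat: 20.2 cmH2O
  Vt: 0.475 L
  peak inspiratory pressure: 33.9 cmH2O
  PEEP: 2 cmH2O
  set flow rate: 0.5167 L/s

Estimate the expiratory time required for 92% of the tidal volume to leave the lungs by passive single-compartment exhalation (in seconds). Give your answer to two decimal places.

R = (PIP − Pplat)/V̇ = (33.9 − 20.2) / 0.5167 = 13.7/0.5167 = 26.514 cmH2O·s/L.
C = Vt/(Pplat − PEEP) = 475.0 / (20.2 − 2) = 475.0/18.2 = 26.099 mL/cmH2O.
τ = R × C = 26.514 × 0.0261 L/cmH2O = 0.692 s.
t = −τ·ln(1 − 0.92) = −0.692·ln(0.08) = 1.748 s.

1.75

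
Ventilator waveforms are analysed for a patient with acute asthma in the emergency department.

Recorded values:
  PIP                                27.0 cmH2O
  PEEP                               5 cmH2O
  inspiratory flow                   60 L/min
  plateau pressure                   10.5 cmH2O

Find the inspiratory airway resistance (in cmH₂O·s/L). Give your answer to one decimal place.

Flow: 60 L/min ÷ 60 = 1 L/s.
Raw = (PIP − Pplat) / flow = (27.0 − 10.5) / 1 = 16.5 / 1 = 16.5 cmH2O·s/L.

16.5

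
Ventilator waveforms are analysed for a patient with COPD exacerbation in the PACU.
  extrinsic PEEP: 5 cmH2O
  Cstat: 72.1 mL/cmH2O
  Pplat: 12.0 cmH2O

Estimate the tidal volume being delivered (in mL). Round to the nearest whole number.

505

Vt = Cstat × (Pplat − PEEP) = 72.1 × (12.0 − 5) = 72.1 × 7.0 = 504.7 mL.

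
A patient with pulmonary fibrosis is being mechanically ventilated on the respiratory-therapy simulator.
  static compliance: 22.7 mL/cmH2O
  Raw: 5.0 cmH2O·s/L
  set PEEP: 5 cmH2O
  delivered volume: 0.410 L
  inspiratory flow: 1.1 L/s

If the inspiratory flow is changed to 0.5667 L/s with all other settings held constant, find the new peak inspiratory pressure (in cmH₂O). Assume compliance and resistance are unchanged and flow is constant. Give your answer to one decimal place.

25.9

PIP = Vt/C + R·V̇ + PEEP (constant-flow equation of motion).
Only the resistive term changes: ΔPIP = R × ΔV̇ = 5.0 × (0.5667 − 1.1) = 5.0 × -0.5333 = -2.667 cmH2O.
Original PIP = 410/22.7 + 5.0×1.1 + 5 = 28.562 cmH2O; new PIP = 28.562 + (-2.667) = 25.895 cmH2O.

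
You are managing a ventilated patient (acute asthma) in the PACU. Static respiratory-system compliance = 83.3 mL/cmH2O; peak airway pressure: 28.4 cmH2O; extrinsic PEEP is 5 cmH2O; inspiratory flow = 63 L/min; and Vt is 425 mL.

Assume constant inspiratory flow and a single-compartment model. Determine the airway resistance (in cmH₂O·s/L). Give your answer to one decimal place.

Flow: 63 L/min ÷ 60 = 1.05 L/s.
Equation of motion (constant flow): PIP = Vt/C + R·V̇ + PEEP.
R·V̇ = PIP − Vt/C − PEEP = 28.4 − 425/83.3 − 5 = 28.4 − 5.102 − 5 = 18.298 cmH2O.
R = 18.298 / 1.05 = 17.427 cmH2O·s/L.

17.4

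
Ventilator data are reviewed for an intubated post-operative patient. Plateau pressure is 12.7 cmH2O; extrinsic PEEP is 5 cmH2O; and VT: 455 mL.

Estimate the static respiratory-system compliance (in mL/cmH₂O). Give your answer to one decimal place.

Cstat = Vt / (Pplat − PEEP) = 455 / (12.7 − 5) = 455 / 7.7 = 59.091 mL/cmH2O.

59.1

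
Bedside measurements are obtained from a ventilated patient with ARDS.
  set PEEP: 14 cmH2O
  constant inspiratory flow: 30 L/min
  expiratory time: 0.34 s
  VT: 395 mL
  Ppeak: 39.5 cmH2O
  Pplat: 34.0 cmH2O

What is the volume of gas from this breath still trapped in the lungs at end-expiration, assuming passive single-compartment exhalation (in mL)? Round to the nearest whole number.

Flow: 30 L/min ÷ 60 = 0.5 L/s.
R = (PIP − Pplat)/V̇ = (39.5 − 34.0) / 0.5 = 5.5/0.5 = 11.0 cmH2O·s/L.
C = Vt/(Pplat − PEEP) = 395.0 / (34.0 − 14) = 395.0/20.0 = 19.75 mL/cmH2O.
τ = R × C = 11.0 × 0.01975 L/cmH2O = 0.2173 s.
Fraction remaining = e^(−Te/τ) = e^(−0.34/0.2173) = 0.2092.
Trapped volume = 395.0 × 0.2092 = 82.634 mL.

83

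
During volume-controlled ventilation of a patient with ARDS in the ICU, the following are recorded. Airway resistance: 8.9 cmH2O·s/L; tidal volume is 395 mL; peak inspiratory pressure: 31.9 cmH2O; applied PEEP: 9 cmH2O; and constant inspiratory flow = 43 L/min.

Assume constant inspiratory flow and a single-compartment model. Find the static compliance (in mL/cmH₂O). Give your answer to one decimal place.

23.9

Flow: 43 L/min ÷ 60 = 0.7167 L/s.
Equation of motion (constant flow): PIP = Vt/C + R·V̇ + PEEP.
Vt/C = PIP − R·V̇ − PEEP = 31.9 − 8.9×0.7167 − 9 = 31.9 − 6.379 − 9 = 16.521 cmH2O.
C = Vt / 16.521 = 395 / 16.521 = 23.909 mL/cmH2O.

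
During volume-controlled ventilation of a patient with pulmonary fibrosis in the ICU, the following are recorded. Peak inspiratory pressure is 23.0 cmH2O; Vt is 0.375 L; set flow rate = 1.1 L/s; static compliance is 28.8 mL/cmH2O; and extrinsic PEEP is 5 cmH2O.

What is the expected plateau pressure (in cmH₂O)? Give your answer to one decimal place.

Pplat = PEEP + Vt / Cstat = 5 + 375 / 28.8 = 5 + 13.021 = 18.021 cmH2O.

18.0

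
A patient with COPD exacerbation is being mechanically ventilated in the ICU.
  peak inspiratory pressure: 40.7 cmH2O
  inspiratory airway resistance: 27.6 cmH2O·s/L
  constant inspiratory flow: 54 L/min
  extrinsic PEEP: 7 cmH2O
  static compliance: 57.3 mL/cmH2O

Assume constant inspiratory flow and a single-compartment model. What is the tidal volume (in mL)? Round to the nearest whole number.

508

Flow: 54 L/min ÷ 60 = 0.9 L/s.
Equation of motion (constant flow): PIP = Vt/C + R·V̇ + PEEP.
Vt/C = PIP − R·V̇ − PEEP = 40.7 − 24.84 − 7 = 8.86 cmH2O.
Vt = C × 8.86 = 57.3 × 8.86 = 507.68 mL.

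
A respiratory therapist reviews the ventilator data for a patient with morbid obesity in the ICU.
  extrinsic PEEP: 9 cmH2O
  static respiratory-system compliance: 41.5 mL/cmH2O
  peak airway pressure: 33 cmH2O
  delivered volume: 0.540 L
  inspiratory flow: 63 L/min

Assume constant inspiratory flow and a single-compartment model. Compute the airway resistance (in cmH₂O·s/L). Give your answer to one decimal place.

10.5

Flow: 63 L/min ÷ 60 = 1.05 L/s.
Equation of motion (constant flow): PIP = Vt/C + R·V̇ + PEEP.
R·V̇ = PIP − Vt/C − PEEP = 33 − 540/41.5 − 9 = 33 − 13.012 − 9 = 10.988 cmH2O.
R = 10.988 / 1.05 = 10.465 cmH2O·s/L.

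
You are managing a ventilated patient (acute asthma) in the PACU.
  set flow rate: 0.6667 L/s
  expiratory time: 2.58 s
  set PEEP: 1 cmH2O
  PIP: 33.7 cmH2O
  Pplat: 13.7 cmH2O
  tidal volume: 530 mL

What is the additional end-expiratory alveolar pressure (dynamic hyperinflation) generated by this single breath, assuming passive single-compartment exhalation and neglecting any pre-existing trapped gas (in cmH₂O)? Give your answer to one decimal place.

R = (PIP − Pplat)/V̇ = (33.7 − 13.7) / 0.6667 = 20.0/0.6667 = 29.999 cmH2O·s/L.
C = Vt/(Pplat − PEEP) = 530.0 / (13.7 − 1) = 530.0/12.7 = 41.732 mL/cmH2O.
τ = R × C = 29.999 × 0.04173 L/cmH2O = 1.252 s.
Fraction remaining = e^(−Te/τ) = e^(−2.58/1.252) = 0.1274; trapped volume = 530.0 × 0.1274 = 67.522 mL.
Additional alveolar pressure from trapping ≈ V_trapped / C = 67.522 / 41.732 = 1.618 cmH2O.

1.6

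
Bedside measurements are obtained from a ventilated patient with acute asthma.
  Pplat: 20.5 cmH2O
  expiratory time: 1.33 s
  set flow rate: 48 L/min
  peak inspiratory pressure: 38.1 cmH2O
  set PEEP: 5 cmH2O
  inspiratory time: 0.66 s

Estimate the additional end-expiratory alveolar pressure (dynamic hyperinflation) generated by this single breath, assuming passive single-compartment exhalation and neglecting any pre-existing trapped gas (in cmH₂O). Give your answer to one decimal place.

2.6

Flow: 48 L/min ÷ 60 = 0.8 L/s.
Vt = flow × Ti = 0.8 L/s × 0.66 s × 1000 mL/L = 528.0 mL.
R = (PIP − Pplat)/V̇ = (38.1 − 20.5) / 0.8 = 17.6/0.8 = 22.0 cmH2O·s/L.
C = Vt/(Pplat − PEEP) = 528.0 / (20.5 − 5) = 528.0/15.5 = 34.065 mL/cmH2O.
τ = R × C = 22.0 × 0.03407 L/cmH2O = 0.7495 s.
Fraction remaining = e^(−Te/τ) = e^(−1.33/0.7495) = 0.1696; trapped volume = 528.0 × 0.1696 = 89.549 mL.
Additional alveolar pressure from trapping ≈ V_trapped / C = 89.549 / 34.065 = 2.629 cmH2O.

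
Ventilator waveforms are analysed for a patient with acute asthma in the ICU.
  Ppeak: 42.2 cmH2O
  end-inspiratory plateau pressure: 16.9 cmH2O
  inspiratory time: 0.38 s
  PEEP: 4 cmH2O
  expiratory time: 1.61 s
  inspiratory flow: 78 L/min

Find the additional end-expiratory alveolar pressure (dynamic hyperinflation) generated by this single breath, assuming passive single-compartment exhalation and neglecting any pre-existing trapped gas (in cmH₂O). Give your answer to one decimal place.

Flow: 78 L/min ÷ 60 = 1.3 L/s.
Vt = flow × Ti = 1.3 L/s × 0.38 s × 1000 mL/L = 494.0 mL.
R = (PIP − Pplat)/V̇ = (42.2 − 16.9) / 1.3 = 25.3/1.3 = 19.462 cmH2O·s/L.
C = Vt/(Pplat − PEEP) = 494.0 / (16.9 − 4) = 494.0/12.9 = 38.295 mL/cmH2O.
τ = R × C = 19.462 × 0.0383 L/cmH2O = 0.7454 s.
Fraction remaining = e^(−Te/τ) = e^(−1.61/0.7454) = 0.1153; trapped volume = 494.0 × 0.1153 = 56.958 mL.
Additional alveolar pressure from trapping ≈ V_trapped / C = 56.958 / 38.295 = 1.487 cmH2O.

1.5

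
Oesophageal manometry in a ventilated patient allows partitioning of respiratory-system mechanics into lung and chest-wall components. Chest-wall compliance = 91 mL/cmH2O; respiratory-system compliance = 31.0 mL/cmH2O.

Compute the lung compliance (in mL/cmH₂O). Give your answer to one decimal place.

47.0

1/CL = 1/Crs − 1/Ccw.
1/CL = 1/31.0 − 1/91 = 0.02127.
CL = 47.015 mL/cmH2O.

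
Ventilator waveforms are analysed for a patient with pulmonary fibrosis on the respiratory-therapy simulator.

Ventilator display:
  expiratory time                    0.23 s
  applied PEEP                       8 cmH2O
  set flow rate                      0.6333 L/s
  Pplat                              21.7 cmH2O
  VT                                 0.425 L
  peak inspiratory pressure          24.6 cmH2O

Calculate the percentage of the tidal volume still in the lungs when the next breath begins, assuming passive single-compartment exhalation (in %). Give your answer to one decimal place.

19.8

R = (PIP − Pplat)/V̇ = (24.6 − 21.7) / 0.6333 = 2.9/0.6333 = 4.579 cmH2O·s/L.
C = Vt/(Pplat − PEEP) = 425.0 / (21.7 − 8) = 425.0/13.7 = 31.022 mL/cmH2O.
τ = R × C = 4.579 × 0.03102 L/cmH2O = 0.142 s.
Fraction remaining at end-expiration = e^(−Te/τ) = e^(−0.23/0.142) = 0.198 → 19.8%.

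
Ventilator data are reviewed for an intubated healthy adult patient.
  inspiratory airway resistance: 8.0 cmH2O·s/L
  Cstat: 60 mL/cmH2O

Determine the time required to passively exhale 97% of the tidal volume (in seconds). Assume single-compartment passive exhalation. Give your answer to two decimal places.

τ = R × C = 8.0 × 60 mL/cmH2O = 8.0 × 0.060 L/cmH2O = 0.48 s.
Exhaled fraction f = 1 − e^(−t/τ) → t = −τ·ln(1 − f) = −0.48·ln(0.03) = 1.683 s.

1.68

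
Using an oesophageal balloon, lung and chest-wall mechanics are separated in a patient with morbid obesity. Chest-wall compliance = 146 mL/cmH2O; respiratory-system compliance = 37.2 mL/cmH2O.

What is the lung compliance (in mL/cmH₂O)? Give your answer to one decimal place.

49.9

1/CL = 1/Crs − 1/Ccw.
1/CL = 1/37.2 − 1/146 = 0.02003.
CL = 49.925 mL/cmH2O.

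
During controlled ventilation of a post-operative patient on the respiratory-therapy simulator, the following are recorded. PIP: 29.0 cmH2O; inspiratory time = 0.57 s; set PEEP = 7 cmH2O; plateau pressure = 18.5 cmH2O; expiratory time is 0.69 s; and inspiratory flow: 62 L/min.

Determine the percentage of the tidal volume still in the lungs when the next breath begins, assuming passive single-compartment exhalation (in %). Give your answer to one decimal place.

Flow: 62 L/min ÷ 60 = 1.0333 L/s.
Vt = flow × Ti = 1.0333 L/s × 0.57 s × 1000 mL/L = 588.98 mL.
R = (PIP − Pplat)/V̇ = (29.0 − 18.5) / 1.0333 = 10.5/1.0333 = 10.162 cmH2O·s/L.
C = Vt/(Pplat − PEEP) = 588.98 / (18.5 − 7) = 588.98/11.5 = 51.216 mL/cmH2O.
τ = R × C = 10.162 × 0.05122 L/cmH2O = 0.5205 s.
Fraction remaining at end-expiration = e^(−Te/τ) = e^(−0.69/0.5205) = 0.2656 → 26.56%.

26.6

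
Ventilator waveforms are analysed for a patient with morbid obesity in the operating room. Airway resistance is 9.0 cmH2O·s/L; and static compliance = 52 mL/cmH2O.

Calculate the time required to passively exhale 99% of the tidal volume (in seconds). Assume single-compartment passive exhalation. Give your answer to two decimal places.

τ = R × C = 9.0 × 52 mL/cmH2O = 9.0 × 0.052 L/cmH2O = 0.468 s.
Exhaled fraction f = 1 − e^(−t/τ) → t = −τ·ln(1 − f) = −0.468·ln(0.01) = 2.155 s.

2.16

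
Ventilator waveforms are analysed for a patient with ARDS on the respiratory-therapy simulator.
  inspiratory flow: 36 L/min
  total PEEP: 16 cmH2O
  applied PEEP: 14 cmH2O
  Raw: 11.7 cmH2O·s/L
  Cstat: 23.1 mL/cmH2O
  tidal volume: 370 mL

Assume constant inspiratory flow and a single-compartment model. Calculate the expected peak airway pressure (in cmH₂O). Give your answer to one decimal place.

39.0

Flow: 36 L/min ÷ 60 = 0.6 L/s.
Total PEEP = 16 cmH2O (set 14 + intrinsic 2); this is the baseline alveolar pressure.
Equation of motion (constant flow): PIP = Vt/C + R·V̇ + PEEP.
PIP = 370/23.1 + 11.7×0.6 + 16 = 16.017 + 7.02 + 16 = 39.037 cmH2O.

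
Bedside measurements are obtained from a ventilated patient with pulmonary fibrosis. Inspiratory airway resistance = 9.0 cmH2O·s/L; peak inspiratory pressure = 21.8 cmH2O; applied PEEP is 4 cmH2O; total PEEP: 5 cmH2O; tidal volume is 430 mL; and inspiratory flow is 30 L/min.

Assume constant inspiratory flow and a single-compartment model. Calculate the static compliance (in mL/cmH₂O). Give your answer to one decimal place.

35.0

Flow: 30 L/min ÷ 60 = 0.5 L/s.
Total PEEP = 5 cmH2O (set 4 + intrinsic 1); this is the baseline alveolar pressure.
Equation of motion (constant flow): PIP = Vt/C + R·V̇ + PEEP.
Vt/C = PIP − R·V̇ − PEEP = 21.8 − 9.0×0.5 − 5 = 21.8 − 4.5 − 5 = 12.3 cmH2O.
C = Vt / 12.3 = 430 / 12.3 = 34.959 mL/cmH2O.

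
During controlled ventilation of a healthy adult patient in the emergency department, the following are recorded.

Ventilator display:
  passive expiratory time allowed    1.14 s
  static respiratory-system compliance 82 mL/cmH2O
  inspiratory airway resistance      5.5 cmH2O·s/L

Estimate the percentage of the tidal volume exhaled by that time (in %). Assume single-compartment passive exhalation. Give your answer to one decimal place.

92.0

τ = R × C = 5.5 × 82 mL/cmH2O = 5.5 × 0.082 L/cmH2O = 0.451 s.
Passive exhalation: V(t)/V₀ = e^(−t/τ) = e^(−1.14/0.451) = 0.07984.
Fraction exhaled = 1 − 0.07984 = 0.9202 → 92.02%.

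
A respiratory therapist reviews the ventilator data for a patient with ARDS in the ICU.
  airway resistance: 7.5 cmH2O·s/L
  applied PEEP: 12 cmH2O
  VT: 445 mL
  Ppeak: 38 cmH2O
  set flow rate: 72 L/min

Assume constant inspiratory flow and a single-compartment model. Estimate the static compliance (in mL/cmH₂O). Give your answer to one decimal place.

Flow: 72 L/min ÷ 60 = 1.2 L/s.
Equation of motion (constant flow): PIP = Vt/C + R·V̇ + PEEP.
Vt/C = PIP − R·V̇ − PEEP = 38 − 7.5×1.2 − 12 = 38 − 9.0 − 12 = 17.0 cmH2O.
C = Vt / 17.0 = 445 / 17.0 = 26.176 mL/cmH2O.

26.2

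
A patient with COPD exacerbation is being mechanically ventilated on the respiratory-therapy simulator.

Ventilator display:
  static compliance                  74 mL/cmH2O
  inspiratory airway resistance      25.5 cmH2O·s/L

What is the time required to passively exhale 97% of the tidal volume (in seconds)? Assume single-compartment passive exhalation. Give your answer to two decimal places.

6.62

τ = R × C = 25.5 × 74 mL/cmH2O = 25.5 × 0.074 L/cmH2O = 1.887 s.
Exhaled fraction f = 1 − e^(−t/τ) → t = −τ·ln(1 − f) = −1.887·ln(0.03) = 6.617 s.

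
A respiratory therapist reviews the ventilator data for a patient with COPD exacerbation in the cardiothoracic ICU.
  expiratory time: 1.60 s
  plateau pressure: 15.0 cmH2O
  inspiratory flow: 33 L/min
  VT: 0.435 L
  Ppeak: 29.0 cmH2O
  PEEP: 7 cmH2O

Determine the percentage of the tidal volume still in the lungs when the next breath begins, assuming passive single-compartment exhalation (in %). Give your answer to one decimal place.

Flow: 33 L/min ÷ 60 = 0.55 L/s.
R = (PIP − Pplat)/V̇ = (29.0 − 15.0) / 0.55 = 14.0/0.55 = 25.455 cmH2O·s/L.
C = Vt/(Pplat − PEEP) = 435.0 / (15.0 − 7) = 435.0/8.0 = 54.375 mL/cmH2O.
τ = R × C = 25.455 × 0.05438 L/cmH2O = 1.384 s.
Fraction remaining at end-expiration = e^(−Te/τ) = e^(−1.60/1.384) = 0.3147 → 31.47%.

31.5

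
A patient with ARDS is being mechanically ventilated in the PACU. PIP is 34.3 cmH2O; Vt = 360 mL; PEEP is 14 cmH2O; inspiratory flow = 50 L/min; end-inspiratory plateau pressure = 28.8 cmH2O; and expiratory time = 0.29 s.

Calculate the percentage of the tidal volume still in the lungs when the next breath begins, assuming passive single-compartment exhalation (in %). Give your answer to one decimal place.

Flow: 50 L/min ÷ 60 = 0.8333 L/s.
R = (PIP − Pplat)/V̇ = (34.3 − 28.8) / 0.8333 = 5.5/0.8333 = 6.6 cmH2O·s/L.
C = Vt/(Pplat − PEEP) = 360.0 / (28.8 − 14) = 360.0/14.8 = 24.324 mL/cmH2O.
τ = R × C = 6.6 × 0.02432 L/cmH2O = 0.1605 s.
Fraction remaining at end-expiration = e^(−Te/τ) = e^(−0.29/0.1605) = 0.1642 → 16.42%.

16.4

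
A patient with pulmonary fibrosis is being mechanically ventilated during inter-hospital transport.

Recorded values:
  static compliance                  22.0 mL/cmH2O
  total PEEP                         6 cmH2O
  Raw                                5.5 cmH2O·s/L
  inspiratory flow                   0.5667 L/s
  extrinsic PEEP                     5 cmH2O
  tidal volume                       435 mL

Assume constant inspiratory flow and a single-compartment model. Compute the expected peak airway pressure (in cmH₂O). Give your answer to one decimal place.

Total PEEP = 6 cmH2O (set 5 + intrinsic 1); this is the baseline alveolar pressure.
Equation of motion (constant flow): PIP = Vt/C + R·V̇ + PEEP.
PIP = 435/22.0 + 5.5×0.5667 + 6 = 19.773 + 3.117 + 6 = 28.89 cmH2O.

28.9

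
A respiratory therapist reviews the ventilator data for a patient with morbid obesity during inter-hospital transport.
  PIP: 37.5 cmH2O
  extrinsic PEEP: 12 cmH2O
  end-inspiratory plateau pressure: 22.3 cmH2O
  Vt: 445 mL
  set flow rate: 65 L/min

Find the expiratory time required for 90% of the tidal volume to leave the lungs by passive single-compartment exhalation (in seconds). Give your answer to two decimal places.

1.40

Flow: 65 L/min ÷ 60 = 1.0833 L/s.
R = (PIP − Pplat)/V̇ = (37.5 − 22.3) / 1.0833 = 15.2/1.0833 = 14.031 cmH2O·s/L.
C = Vt/(Pplat − PEEP) = 445.0 / (22.3 − 12) = 445.0/10.3 = 43.204 mL/cmH2O.
τ = R × C = 14.031 × 0.0432 L/cmH2O = 0.6061 s.
t = −τ·ln(1 − 0.90) = −0.6061·ln(0.1) = 1.396 s.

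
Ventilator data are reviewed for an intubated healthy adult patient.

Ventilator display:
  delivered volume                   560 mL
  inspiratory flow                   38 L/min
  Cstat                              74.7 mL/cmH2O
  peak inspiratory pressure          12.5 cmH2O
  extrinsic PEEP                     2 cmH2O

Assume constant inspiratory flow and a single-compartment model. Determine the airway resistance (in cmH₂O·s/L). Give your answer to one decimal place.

4.7

Flow: 38 L/min ÷ 60 = 0.6333 L/s.
Equation of motion (constant flow): PIP = Vt/C + R·V̇ + PEEP.
R·V̇ = PIP − Vt/C − PEEP = 12.5 − 560/74.7 − 2 = 12.5 − 7.497 − 2 = 3.003 cmH2O.
R = 3.003 / 0.6333 = 4.742 cmH2O·s/L.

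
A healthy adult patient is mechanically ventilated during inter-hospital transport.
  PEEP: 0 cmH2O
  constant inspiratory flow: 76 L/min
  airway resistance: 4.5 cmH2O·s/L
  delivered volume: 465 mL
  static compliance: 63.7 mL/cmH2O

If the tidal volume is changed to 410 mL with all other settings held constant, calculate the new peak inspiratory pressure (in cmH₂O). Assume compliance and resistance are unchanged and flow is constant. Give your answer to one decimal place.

Flow: 76 L/min ÷ 60 = 1.2667 L/s.
PIP = Vt/C + R·V̇ + PEEP (constant-flow equation of motion).
Only the elastic term changes: ΔPIP = ΔVt / C = (410 − 465) / 63.7 = -0.8634 cmH2O.
Original PIP = 465/63.7 + 4.5×1.2667 + 0 = 13.0 cmH2O; new PIP = 13.0 + (-0.8634) = 12.137 cmH2O.

12.1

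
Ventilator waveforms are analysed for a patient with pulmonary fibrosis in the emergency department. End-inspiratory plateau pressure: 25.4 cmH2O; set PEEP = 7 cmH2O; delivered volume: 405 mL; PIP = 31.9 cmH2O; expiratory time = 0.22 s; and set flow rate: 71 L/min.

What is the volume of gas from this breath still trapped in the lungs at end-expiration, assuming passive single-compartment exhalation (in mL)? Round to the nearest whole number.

Flow: 71 L/min ÷ 60 = 1.1833 L/s.
R = (PIP − Pplat)/V̇ = (31.9 − 25.4) / 1.1833 = 6.5/1.1833 = 5.493 cmH2O·s/L.
C = Vt/(Pplat − PEEP) = 405.0 / (25.4 − 7) = 405.0/18.4 = 22.011 mL/cmH2O.
τ = R × C = 5.493 × 0.02201 L/cmH2O = 0.1209 s.
Fraction remaining = e^(−Te/τ) = e^(−0.22/0.1209) = 0.1621.
Trapped volume = 405.0 × 0.1621 = 65.651 mL.

66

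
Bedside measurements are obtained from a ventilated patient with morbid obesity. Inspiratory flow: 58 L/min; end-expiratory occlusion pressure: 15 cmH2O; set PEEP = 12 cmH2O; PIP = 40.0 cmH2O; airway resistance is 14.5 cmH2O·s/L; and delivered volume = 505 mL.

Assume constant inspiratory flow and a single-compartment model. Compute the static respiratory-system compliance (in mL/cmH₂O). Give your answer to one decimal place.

Flow: 58 L/min ÷ 60 = 0.9667 L/s.
Total PEEP = 15 cmH2O (set 12 + intrinsic 3); this is the baseline alveolar pressure.
Equation of motion (constant flow): PIP = Vt/C + R·V̇ + PEEP.
Vt/C = PIP − R·V̇ − PEEP = 40.0 − 14.5×0.9667 − 15 = 40.0 − 14.017 − 15 = 10.983 cmH2O.
C = Vt / 10.983 = 505 / 10.983 = 45.98 mL/cmH2O.

46.0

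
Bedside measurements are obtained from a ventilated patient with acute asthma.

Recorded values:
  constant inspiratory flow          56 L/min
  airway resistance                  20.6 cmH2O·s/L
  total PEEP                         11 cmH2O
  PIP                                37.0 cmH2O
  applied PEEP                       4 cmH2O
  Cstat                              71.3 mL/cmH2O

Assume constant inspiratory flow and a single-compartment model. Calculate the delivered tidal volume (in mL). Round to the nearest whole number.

Flow: 56 L/min ÷ 60 = 0.9333 L/s.
Total PEEP = 11 cmH2O (set 4 + intrinsic 7); this is the baseline alveolar pressure.
Equation of motion (constant flow): PIP = Vt/C + R·V̇ + PEEP.
Vt/C = PIP − R·V̇ − PEEP = 37.0 − 19.226 − 11 = 6.774 cmH2O.
Vt = C × 6.774 = 71.3 × 6.774 = 482.99 mL.

483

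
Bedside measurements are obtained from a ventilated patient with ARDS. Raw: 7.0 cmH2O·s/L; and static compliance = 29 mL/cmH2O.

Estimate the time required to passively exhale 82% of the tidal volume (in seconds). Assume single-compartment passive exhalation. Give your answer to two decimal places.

τ = R × C = 7.0 × 29 mL/cmH2O = 7.0 × 0.029 L/cmH2O = 0.203 s.
Exhaled fraction f = 1 − e^(−t/τ) → t = −τ·ln(1 − f) = −0.203·ln(0.18) = 0.3481 s.

0.35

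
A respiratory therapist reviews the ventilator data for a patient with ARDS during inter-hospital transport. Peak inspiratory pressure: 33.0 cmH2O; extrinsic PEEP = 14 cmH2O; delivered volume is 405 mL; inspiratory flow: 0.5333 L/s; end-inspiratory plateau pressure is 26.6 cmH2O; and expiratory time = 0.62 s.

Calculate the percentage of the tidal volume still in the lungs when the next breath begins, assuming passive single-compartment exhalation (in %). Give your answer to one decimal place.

20.0

R = (PIP − Pplat)/V̇ = (33.0 − 26.6) / 0.5333 = 6.4/0.5333 = 12.001 cmH2O·s/L.
C = Vt/(Pplat − PEEP) = 405.0 / (26.6 − 14) = 405.0/12.6 = 32.143 mL/cmH2O.
τ = R × C = 12.001 × 0.03214 L/cmH2O = 0.3857 s.
Fraction remaining at end-expiration = e^(−Te/τ) = e^(−0.62/0.3857) = 0.2004 → 20.04%.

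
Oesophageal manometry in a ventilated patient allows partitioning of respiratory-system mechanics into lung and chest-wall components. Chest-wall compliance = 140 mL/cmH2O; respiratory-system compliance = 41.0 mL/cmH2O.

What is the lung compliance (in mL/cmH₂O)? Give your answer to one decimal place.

58.0

1/CL = 1/Crs − 1/Ccw.
1/CL = 1/41.0 − 1/140 = 0.01725.
CL = 57.971 mL/cmH2O.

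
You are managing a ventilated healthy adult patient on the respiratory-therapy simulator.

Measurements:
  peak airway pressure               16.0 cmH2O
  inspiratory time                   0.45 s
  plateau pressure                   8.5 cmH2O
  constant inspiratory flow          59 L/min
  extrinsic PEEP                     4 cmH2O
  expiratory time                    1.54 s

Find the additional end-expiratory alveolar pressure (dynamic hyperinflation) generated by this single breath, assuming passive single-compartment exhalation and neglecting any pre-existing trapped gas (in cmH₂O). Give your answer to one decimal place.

Flow: 59 L/min ÷ 60 = 0.9833 L/s.
Vt = flow × Ti = 0.9833 L/s × 0.45 s × 1000 mL/L = 442.49 mL.
R = (PIP − Pplat)/V̇ = (16.0 − 8.5) / 0.9833 = 7.5/0.9833 = 7.627 cmH2O·s/L.
C = Vt/(Pplat − PEEP) = 442.49 / (8.5 − 4) = 442.49/4.5 = 98.331 mL/cmH2O.
τ = R × C = 7.627 × 0.09833 L/cmH2O = 0.75 s.
Fraction remaining = e^(−Te/τ) = e^(−1.54/0.75) = 0.1283; trapped volume = 442.49 × 0.1283 = 56.771 mL.
Additional alveolar pressure from trapping ≈ V_trapped / C = 56.771 / 98.331 = 0.5773 cmH2O.

0.6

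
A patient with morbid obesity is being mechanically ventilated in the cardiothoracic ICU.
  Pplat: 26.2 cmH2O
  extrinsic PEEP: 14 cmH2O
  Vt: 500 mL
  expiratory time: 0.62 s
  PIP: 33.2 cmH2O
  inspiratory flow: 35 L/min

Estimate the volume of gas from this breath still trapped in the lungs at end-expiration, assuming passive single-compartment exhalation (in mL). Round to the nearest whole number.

Flow: 35 L/min ÷ 60 = 0.5833 L/s.
R = (PIP − Pplat)/V̇ = (33.2 − 26.2) / 0.5833 = 7.0/0.5833 = 12.001 cmH2O·s/L.
C = Vt/(Pplat − PEEP) = 500.0 / (26.2 − 14) = 500.0/12.2 = 40.984 mL/cmH2O.
τ = R × C = 12.001 × 0.04098 L/cmH2O = 0.4918 s.
Fraction remaining = e^(−Te/τ) = e^(−0.62/0.4918) = 0.2835.
Trapped volume = 500.0 × 0.2835 = 141.75 mL.

142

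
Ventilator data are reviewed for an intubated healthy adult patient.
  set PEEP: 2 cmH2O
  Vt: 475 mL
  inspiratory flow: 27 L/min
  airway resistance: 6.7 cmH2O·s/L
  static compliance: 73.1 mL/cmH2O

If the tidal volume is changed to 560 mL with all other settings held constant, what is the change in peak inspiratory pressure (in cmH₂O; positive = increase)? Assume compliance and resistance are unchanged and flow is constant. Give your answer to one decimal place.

PIP = Vt/C + R·V̇ + PEEP (constant-flow equation of motion).
Only the elastic term changes: ΔPIP = ΔVt / C = (560 − 475) / 73.1 = 1.163 cmH2O.

1.2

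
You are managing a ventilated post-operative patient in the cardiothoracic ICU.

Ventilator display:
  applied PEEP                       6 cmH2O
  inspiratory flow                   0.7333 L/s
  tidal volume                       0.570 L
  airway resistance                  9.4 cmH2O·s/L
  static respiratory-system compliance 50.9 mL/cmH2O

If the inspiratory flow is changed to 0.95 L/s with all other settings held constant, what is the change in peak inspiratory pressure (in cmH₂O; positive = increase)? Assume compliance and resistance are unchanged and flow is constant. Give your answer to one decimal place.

PIP = Vt/C + R·V̇ + PEEP (constant-flow equation of motion).
Only the resistive term changes: ΔPIP = R × ΔV̇ = 9.4 × (0.95 − 0.7333) = 9.4 × 0.2167 = 2.037 cmH2O.

2.0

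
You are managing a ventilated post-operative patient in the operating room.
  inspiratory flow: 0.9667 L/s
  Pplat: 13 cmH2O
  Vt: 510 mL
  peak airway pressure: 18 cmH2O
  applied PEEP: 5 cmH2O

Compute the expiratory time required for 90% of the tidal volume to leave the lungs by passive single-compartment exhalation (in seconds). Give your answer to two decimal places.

0.76

R = (PIP − Pplat)/V̇ = (18 − 13) / 0.9667 = 5.0/0.9667 = 5.172 cmH2O·s/L.
C = Vt/(Pplat − PEEP) = 510.0 / (13 − 5) = 510.0/8.0 = 63.75 mL/cmH2O.
τ = R × C = 5.172 × 0.06375 L/cmH2O = 0.3297 s.
t = −τ·ln(1 − 0.90) = −0.3297·ln(0.1) = 0.7592 s.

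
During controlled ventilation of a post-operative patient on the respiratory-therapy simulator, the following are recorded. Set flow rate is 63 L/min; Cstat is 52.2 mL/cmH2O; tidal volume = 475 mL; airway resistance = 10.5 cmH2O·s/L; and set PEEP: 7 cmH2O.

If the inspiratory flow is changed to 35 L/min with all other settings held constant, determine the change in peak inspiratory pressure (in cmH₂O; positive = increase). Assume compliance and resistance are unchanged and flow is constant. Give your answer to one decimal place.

-4.9

Flow: 63 L/min ÷ 60 = 1.05 L/s.
New flow: 35 L/min ÷ 60 = 0.5833 L/s.
PIP = Vt/C + R·V̇ + PEEP (constant-flow equation of motion).
Only the resistive term changes: ΔPIP = R × ΔV̇ = 10.5 × (0.5833 − 1.05) = 10.5 × -0.4667 = -4.9 cmH2O.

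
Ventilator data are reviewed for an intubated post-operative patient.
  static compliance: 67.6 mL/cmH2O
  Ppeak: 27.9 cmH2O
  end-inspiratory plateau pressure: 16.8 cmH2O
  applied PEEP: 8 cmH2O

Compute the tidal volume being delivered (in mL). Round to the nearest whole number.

Vt = Cstat × (Pplat − PEEP) = 67.6 × (16.8 − 8) = 67.6 × 8.8 = 594.88 mL.

595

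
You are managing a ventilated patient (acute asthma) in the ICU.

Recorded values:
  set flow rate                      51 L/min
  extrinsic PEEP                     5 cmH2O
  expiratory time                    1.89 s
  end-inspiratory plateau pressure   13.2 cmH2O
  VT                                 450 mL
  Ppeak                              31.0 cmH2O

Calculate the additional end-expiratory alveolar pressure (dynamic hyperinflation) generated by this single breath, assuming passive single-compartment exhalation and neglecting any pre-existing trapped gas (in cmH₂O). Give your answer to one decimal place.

Flow: 51 L/min ÷ 60 = 0.85 L/s.
R = (PIP − Pplat)/V̇ = (31.0 − 13.2) / 0.85 = 17.8/0.85 = 20.941 cmH2O·s/L.
C = Vt/(Pplat − PEEP) = 450.0 / (13.2 − 5) = 450.0/8.2 = 54.878 mL/cmH2O.
τ = R × C = 20.941 × 0.05488 L/cmH2O = 1.149 s.
Fraction remaining = e^(−Te/τ) = e^(−1.89/1.149) = 0.193; trapped volume = 450.0 × 0.193 = 86.85 mL.
Additional alveolar pressure from trapping ≈ V_trapped / C = 86.85 / 54.878 = 1.583 cmH2O.

1.6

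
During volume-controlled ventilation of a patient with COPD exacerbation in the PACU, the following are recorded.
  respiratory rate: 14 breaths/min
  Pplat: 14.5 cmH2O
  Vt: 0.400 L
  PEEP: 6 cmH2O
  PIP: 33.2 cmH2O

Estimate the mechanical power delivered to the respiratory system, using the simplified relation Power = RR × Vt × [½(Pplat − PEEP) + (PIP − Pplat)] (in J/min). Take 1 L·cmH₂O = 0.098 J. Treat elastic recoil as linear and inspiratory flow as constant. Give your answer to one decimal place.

Per-breath work = Vt × [½(Pplat−PEEP) + (PIP−Pplat)] = 0.400 × [0.5×8.5 + 18.7] = 0.400 × 22.95 = 9.18 L·cmH2O.
Power = 14 × 9.18 = 128.52 L·cmH2O/min.
× 0.098 J/(L·cmH2O) → 12.595 J/min.

12.6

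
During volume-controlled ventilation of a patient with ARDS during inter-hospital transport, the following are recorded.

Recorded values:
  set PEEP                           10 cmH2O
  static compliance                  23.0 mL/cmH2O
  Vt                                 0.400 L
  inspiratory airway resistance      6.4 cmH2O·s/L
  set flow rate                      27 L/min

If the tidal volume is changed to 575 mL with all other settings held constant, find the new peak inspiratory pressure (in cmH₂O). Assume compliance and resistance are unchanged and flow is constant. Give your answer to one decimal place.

Flow: 27 L/min ÷ 60 = 0.45 L/s.
PIP = Vt/C + R·V̇ + PEEP (constant-flow equation of motion).
Only the elastic term changes: ΔPIP = ΔVt / C = (575 − 400) / 23.0 = 7.609 cmH2O.
Original PIP = 400/23.0 + 6.4×0.45 + 10 = 30.271 cmH2O; new PIP = 30.271 + (7.609) = 37.88 cmH2O.

37.9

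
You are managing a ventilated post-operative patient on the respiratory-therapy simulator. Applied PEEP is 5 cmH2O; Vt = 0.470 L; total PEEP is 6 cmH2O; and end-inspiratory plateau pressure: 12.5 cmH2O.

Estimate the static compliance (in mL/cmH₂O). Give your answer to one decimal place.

End-expiratory occlusion gives total PEEP = 6 cmH2O (intrinsic PEEP = 6 − 5 = 1). Use total PEEP for the elastic gradient.
Cstat = Vt / (Pplat − PEEPtotal) = 470 / (12.5 − 6) = 470 / 6.5 = 72.308 mL/cmH2O.

72.3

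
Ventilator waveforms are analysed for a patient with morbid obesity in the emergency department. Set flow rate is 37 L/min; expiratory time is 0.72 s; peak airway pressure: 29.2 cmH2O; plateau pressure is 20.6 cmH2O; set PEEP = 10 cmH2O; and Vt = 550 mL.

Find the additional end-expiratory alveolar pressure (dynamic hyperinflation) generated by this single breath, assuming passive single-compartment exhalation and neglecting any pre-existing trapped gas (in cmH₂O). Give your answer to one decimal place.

Flow: 37 L/min ÷ 60 = 0.6167 L/s.
R = (PIP − Pplat)/V̇ = (29.2 − 20.6) / 0.6167 = 8.6/0.6167 = 13.945 cmH2O·s/L.
C = Vt/(Pplat − PEEP) = 550.0 / (20.6 − 10) = 550.0/10.6 = 51.887 mL/cmH2O.
τ = R × C = 13.945 × 0.05189 L/cmH2O = 0.7236 s.
Fraction remaining = e^(−Te/τ) = e^(−0.72/0.7236) = 0.3697; trapped volume = 550.0 × 0.3697 = 203.34 mL.
Additional alveolar pressure from trapping ≈ V_trapped / C = 203.34 / 51.887 = 3.919 cmH2O.

3.9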